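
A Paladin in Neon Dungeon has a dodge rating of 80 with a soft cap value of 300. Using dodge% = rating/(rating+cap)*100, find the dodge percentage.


dodge% = 80 / (80 + 300) * 100
= 80 / 380 * 100
= 0.210526 * 100
= 21.05%

21.05%


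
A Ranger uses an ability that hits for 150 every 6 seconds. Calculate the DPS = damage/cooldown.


DPS = damage / cooldown
= 150 / 6
= 25.00

25.00 DPS


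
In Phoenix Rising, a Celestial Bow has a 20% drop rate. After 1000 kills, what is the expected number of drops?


Expected drops = kills * (drop_rate / 100)
= 1000 * (20 / 100)
= 1000 * 0.2
= 200.0

200.0 drops


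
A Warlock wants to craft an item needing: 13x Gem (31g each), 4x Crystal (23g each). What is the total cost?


Cost breakdown:
  Gem: 13 * 31 = 403
  Crystal: 4 * 23 = 92
Total = 403 + 92 = 495

495 gold


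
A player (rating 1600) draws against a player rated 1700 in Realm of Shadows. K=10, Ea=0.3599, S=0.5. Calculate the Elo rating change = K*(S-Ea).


Elo update: delta = K * (S - Ea), where S = 0.5 (draws)
S - Ea = 0.5 - 0.3599 = 0.1401
Rating change = 10 * 0.1401
= 1.40

1.40 rating points


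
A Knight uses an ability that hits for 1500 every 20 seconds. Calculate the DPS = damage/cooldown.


DPS = damage / cooldown
= 1500 / 20
= 75.00

75.00 DPS


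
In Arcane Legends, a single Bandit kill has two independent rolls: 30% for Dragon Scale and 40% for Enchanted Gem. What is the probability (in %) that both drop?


For independent events, P(both) = P(A) * P(B)
= 30% * 40%
= 1200 / 100 %
= 12.0%

12.0%


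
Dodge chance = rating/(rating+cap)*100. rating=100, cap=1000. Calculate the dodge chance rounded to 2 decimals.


dodge% = 100 / (100 + 1000) * 100
= 100 / 1100 * 100
= 0.090909 * 100
= 9.09%

9.09%


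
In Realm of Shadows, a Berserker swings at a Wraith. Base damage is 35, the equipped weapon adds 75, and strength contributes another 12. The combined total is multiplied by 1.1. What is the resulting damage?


Sum base + weapon + str = 35 + 75 + 12 = 122
Multiply by 1.1:
122 * 1.1 = 134.2

134.2 damage


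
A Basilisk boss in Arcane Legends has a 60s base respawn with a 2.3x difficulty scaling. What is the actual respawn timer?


Respawn time = base * multiplier
= 60 * 2.3
= 138.0 seconds

138.0 seconds


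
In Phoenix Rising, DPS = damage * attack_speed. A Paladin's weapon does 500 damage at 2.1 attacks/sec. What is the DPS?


DPS = damage * attack_speed
= 500 * 2.1
= 1050.0

1050.0 DPS


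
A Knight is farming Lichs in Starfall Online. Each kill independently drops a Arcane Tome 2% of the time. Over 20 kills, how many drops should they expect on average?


Expected drops = kills * (drop_rate / 100)
= 20 * (2 / 100)
= 20 * 0.02
= 0.4

0.4 drops


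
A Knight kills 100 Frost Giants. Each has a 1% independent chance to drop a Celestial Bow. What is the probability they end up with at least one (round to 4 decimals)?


P(at least one) = 1 - P(none) = 1 - (1-p)^n
p = 1/100 = 0.01
1 - p = 0.99
(1 - p)^100 = 0.99^100 = 0.366032
P(at least one) = 1 - 0.366032 = 0.6340

0.6340


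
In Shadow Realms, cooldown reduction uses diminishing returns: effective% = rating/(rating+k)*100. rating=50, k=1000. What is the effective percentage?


effective% = rating / (rating + k) * 100
= 50 / (50 + 1000) * 100
= 50 / 1050 * 100
= 0.047619 * 100
= 4.76%

4.76%


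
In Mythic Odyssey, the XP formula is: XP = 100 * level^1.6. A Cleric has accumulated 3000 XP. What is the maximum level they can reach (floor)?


XP = 100 * level^1.6, so level = (XP / 100)^(1/1.6)
= (3000 / 100)^(1/1.6)
= 30.0^0.625
= 8.3792
Floor: level = 8

level 8


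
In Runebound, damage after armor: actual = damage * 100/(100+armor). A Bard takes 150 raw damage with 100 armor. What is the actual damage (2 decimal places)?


actual = 150 * 100 / (100 + 100)
= 150 * 100 / 200
= 15000 / 200
= 75.00

75.00 damage


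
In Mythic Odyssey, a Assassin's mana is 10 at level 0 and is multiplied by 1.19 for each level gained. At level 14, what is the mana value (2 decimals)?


value = base * growth^level
= 10 * 1.19^14
= 10 * 11.419773
= 114.20

114.20 mana


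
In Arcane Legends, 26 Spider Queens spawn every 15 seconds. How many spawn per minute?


Spawns per minute = count * (60 / interval)
= 26 * (60 / 15)
= 26 * 4.0
= 104.0

104.0 per minute


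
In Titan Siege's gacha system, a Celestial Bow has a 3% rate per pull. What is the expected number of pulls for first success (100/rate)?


Expected pulls for a geometric distribution = 1/p = 100 / rate%
= 100 / 3
= 33.33

33.33 pulls


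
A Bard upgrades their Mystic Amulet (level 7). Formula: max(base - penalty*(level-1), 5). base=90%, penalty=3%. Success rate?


raw_rate = 90 - 3 * (7 - 1)
= 90 - 3 * 6
= 90 - 18
= 72
Apply floor: max(72, 5) = 72%

72%


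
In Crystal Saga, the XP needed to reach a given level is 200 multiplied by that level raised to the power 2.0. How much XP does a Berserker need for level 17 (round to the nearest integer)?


XP = 200 * level^2.0
Substitute level = 17:
XP = 200 * 17^2.0
= 200 * 289.0
= 57800

57800 XP


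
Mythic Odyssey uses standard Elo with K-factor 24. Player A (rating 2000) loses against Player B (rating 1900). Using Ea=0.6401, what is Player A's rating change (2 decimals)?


Elo update: delta = K * (S - Ea), where S = 0 (loses)
S - Ea = 0 - 0.6401 = -0.6401
Rating change = 24 * -0.6401
= -15.36

-15.36 rating points


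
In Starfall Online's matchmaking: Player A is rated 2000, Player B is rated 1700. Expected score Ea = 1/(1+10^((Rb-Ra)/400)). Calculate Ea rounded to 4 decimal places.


Elo expected score: Ea = 1/(1 + 10^((Rb-Ra)/400))
Rb - Ra = 1700 - 2000 = -300
(Rb-Ra)/400 = -300/400 = -0.75
10^-0.75 = 0.177828
Ea = 1/(1 + 0.177828) = 1/1.177828 = 0.8490

0.8490


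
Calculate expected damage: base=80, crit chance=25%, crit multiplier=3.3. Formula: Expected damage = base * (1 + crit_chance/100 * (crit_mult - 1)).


E[dmg] = base * (1 + crit_chance * (crit_mult - 1))
cc as decimal = 25/100 = 0.25
cm - 1 = 3.3 - 1 = 2.3
Bonus factor = 0.25 * 2.3 = 0.575
Total multiplier = 1 + 0.575 = 1.575
Expected damage = 80 * 1.575 = 126.00

126.00 damage


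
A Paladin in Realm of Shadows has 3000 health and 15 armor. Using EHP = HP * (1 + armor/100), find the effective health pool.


EHP = 3000 * (1 + 15/100)
= 3000 * (1 + 0.15)
= 3000 * 1.15
= 3450.0

3450.0 EHP


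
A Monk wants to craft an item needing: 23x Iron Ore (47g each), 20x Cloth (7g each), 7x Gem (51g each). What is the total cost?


Cost breakdown:
  Iron Ore: 23 * 47 = 1081
  Cloth: 20 * 7 = 140
  Gem: 7 * 51 = 357
Total = 1081 + 140 + 357 = 1578

1578 gold


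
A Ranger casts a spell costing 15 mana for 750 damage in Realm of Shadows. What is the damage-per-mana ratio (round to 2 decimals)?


Efficiency = damage / mana
= 750 / 15
= 50.00

50.00 dmg/mana


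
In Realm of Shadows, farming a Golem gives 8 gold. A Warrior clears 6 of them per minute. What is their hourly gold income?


Gold per minute = 8 * 6 = 48
Gold per hour = 48 * 60 = 2880

2880 gold/hour


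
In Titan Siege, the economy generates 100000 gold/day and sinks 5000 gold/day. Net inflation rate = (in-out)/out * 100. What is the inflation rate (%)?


Net gold = 100000 - 5000 = 95000
Inflation rate = net / sunk * 100 = 95000 / 5000 * 100
= 19.0 * 100
= 1900.00%

1900.00%


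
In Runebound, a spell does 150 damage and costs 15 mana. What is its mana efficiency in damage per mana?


Efficiency = damage / mana
= 150 / 15
= 10.00

10.00 dmg/mana


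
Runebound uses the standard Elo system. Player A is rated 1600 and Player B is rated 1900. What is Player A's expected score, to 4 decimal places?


Elo expected score: Ea = 1/(1 + 10^((Rb-Ra)/400))
Rb - Ra = 1900 - 1600 = 300
(Rb-Ra)/400 = 300/400 = 0.75
10^0.75 = 5.623413
Ea = 1/(1 + 5.623413) = 1/6.623413 = 0.1510

0.1510


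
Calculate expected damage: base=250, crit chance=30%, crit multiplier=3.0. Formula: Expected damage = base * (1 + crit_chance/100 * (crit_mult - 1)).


E[dmg] = base * (1 + crit_chance * (crit_mult - 1))
cc as decimal = 30/100 = 0.3
cm - 1 = 3.0 - 1 = 2.0
Bonus factor = 0.3 * 2.0 = 0.6
Total multiplier = 1 + 0.6 = 1.6
Expected damage = 250 * 1.6 = 400.00

400.00 damage


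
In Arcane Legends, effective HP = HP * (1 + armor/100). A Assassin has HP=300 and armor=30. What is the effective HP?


EHP = 300 * (1 + 30/100)
= 300 * (1 + 0.3)
= 300 * 1.3
= 390.0

390.0 EHP


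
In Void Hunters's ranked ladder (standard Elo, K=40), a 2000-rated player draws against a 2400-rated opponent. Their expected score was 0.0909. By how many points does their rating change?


Elo update: delta = K * (S - Ea), where S = 0.5 (draws)
S - Ea = 0.5 - 0.0909 = 0.4091
Rating change = 40 * 0.4091
= 16.36

16.36 rating points


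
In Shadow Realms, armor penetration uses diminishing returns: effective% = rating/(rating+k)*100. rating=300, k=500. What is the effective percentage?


effective% = rating / (rating + k) * 100
= 300 / (300 + 500) * 100
= 300 / 800 * 100
= 0.375 * 100
= 37.50%

37.50%


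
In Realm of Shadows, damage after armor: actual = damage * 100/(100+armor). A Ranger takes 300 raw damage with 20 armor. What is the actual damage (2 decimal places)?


actual = 300 * 100 / (100 + 20)
= 300 * 100 / 120
= 30000 / 120
= 250.00

250.00 damage


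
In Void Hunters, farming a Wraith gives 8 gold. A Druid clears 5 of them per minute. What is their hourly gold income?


Gold per minute = 8 * 5 = 40
Gold per hour = 40 * 60 = 2400

2400 gold/hour


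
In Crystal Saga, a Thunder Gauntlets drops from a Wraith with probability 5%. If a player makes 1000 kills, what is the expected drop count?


Expected drops = kills * (drop_rate / 100)
= 1000 * (5 / 100)
= 1000 * 0.05
= 50.0

50.0 drops


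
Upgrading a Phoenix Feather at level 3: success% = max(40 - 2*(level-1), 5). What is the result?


raw_rate = 40 - 2 * (3 - 1)
= 40 - 2 * 2
= 40 - 4
= 36
Apply floor: max(36, 5) = 36%

36%


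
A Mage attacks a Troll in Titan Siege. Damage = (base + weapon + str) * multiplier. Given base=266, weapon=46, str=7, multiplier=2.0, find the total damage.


Sum base + weapon + str = 266 + 46 + 7 = 319
Multiply by 2.0:
319 * 2.0 = 638.0

638.0 damage


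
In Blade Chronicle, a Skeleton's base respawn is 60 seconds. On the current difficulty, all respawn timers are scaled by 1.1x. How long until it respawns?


Respawn time = base * multiplier
= 60 * 1.1
= 66.0 seconds

66.0 seconds


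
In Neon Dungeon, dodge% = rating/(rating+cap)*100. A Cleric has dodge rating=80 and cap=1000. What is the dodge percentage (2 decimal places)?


dodge% = 80 / (80 + 1000) * 100
= 80 / 1080 * 100
= 0.074074 * 100
= 7.41%

7.41%


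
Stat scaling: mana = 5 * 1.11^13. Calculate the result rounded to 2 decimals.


value = base * growth^level
= 5 * 1.11^13
= 5 * 3.88328
= 19.42

19.42 mana


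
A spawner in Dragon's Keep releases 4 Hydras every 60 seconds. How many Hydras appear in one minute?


Spawns per minute = count * (60 / interval)
= 4 * (60 / 60)
= 4 * 1.0
= 4.0

4.0 per minute


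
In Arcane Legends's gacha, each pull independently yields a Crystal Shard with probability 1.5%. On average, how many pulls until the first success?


Expected pulls for a geometric distribution = 1/p = 100 / rate%
= 100 / 1.5
= 66.67

66.67 pulls


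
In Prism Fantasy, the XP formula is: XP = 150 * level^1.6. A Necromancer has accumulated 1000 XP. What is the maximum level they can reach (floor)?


XP = 150 * level^1.6, so level = (XP / 150)^(1/1.6)
= (1000 / 150)^(1/1.6)
= 6.6667^0.625
= 3.273
Floor: level = 3

level 3


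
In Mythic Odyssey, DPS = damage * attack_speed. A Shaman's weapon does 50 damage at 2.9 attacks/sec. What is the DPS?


DPS = damage * attack_speed
= 50 * 2.9
= 145.0

145.0 DPS


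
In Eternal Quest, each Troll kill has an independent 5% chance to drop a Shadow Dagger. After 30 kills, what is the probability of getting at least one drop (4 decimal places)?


P(at least one) = 1 - P(none) = 1 - (1-p)^n
p = 5/100 = 0.05
1 - p = 0.95
(1 - p)^30 = 0.95^30 = 0.214639
P(at least one) = 1 - 0.214639 = 0.7854

0.7854


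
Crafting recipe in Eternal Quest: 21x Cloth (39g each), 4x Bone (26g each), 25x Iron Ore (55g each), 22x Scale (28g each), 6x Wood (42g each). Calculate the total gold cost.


Cost breakdown:
  Cloth: 21 * 39 = 819
  Bone: 4 * 26 = 104
  Iron Ore: 25 * 55 = 1375
  Scale: 22 * 28 = 616
  Wood: 6 * 42 = 252
Total = 819 + 104 + 1375 + 616 + 252 = 3166

3166 gold


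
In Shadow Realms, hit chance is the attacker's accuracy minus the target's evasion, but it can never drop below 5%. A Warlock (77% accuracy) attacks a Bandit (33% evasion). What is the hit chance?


accuracy - evasion = 77 - 33 = 44
Apply floor: max(44, 5) = 44
Hit chance = 44%

44%


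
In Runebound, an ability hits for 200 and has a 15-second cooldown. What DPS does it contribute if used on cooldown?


DPS = damage / cooldown
= 200 / 15
= 13.33

13.33 DPS


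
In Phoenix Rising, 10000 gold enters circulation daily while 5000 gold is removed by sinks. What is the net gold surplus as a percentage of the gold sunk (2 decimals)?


Net gold = 10000 - 5000 = 5000
Inflation rate = net / sunk * 100 = 5000 / 5000 * 100
= 1.0 * 100
= 100.00%

100.00%


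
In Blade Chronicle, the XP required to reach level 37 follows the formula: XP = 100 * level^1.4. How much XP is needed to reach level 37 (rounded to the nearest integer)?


XP = 100 * level^1.4
Substitute level = 37:
XP = 100 * 37^1.4
= 100 * 156.8492
= 15685

15685 XP


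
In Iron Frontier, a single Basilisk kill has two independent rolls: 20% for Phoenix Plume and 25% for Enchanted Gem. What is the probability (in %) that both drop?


For independent events, P(both) = P(A) * P(B)
= 20% * 25%
= 500 / 100 %
= 5.0%

5.0%


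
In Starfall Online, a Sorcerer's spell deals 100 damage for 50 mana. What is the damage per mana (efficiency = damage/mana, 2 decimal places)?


Efficiency = damage / mana
= 100 / 50
= 2.00

2.00 dmg/mana


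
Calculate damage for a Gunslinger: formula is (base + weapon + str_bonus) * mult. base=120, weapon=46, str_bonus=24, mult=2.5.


Sum base + weapon + str = 120 + 46 + 24 = 190
Multiply by 2.5:
190 * 2.5 = 475.0

475.0 damage


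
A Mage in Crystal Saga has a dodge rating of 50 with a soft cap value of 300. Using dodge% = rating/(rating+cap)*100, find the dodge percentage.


dodge% = 50 / (50 + 300) * 100
= 50 / 350 * 100
= 0.142857 * 100
= 14.29%

14.29%


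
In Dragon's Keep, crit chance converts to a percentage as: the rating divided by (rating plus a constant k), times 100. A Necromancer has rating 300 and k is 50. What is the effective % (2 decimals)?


effective% = rating / (rating + k) * 100
= 300 / (300 + 50) * 100
= 300 / 350 * 100
= 0.857143 * 100
= 85.71%

85.71%


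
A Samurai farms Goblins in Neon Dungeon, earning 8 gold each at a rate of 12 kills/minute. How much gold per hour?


Gold per minute = 8 * 12 = 96
Gold per hour = 96 * 60 = 5760

5760 gold/hour


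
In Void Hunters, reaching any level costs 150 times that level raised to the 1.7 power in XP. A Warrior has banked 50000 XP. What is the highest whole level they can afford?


XP = 150 * level^1.7, so level = (XP / 150)^(1/1.7)
= (50000 / 150)^(1/1.7)
= 333.3333^0.5882
= 30.4822
Floor: level = 30

level 30


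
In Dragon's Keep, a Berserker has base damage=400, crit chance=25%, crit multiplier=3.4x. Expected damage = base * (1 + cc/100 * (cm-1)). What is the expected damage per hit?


E[dmg] = base * (1 + crit_chance * (crit_mult - 1))
cc as decimal = 25/100 = 0.25
cm - 1 = 3.4 - 1 = 2.4
Bonus factor = 0.25 * 2.4 = 0.6
Total multiplier = 1 + 0.6 = 1.6
Expected damage = 400 * 1.6 = 640.00

640.00 damage


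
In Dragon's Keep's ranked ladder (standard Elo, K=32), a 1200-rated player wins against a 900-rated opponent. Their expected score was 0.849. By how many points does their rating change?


Elo update: delta = K * (S - Ea), where S = 1 (wins)
S - Ea = 1 - 0.849 = 0.151
Rating change = 32 * 0.151
= 4.83

4.83 rating points


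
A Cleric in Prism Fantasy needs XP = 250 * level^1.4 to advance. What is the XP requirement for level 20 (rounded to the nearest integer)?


XP = 250 * level^1.4
Substitute level = 20:
XP = 250 * 20^1.4
= 250 * 66.2891
= 16572

16572 XP


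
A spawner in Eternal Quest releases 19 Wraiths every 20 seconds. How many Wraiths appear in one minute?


Spawns per minute = count * (60 / interval)
= 19 * (60 / 20)
= 19 * 3.0
= 57.0

57.0 per minute


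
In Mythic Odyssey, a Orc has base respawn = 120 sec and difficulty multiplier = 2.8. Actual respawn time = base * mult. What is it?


Respawn time = base * multiplier
= 120 * 2.8
= 336.0 seconds

336.0 seconds


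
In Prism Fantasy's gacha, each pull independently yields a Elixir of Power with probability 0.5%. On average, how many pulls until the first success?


Expected pulls for a geometric distribution = 1/p = 100 / rate%
= 100 / 0.5
= 200.0

200.0 pulls


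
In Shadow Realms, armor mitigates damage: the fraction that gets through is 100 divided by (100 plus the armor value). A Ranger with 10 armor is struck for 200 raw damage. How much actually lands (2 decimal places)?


actual = 200 * 100 / (100 + 10)
= 200 * 100 / 110
= 20000 / 110
= 181.82

181.82 damage


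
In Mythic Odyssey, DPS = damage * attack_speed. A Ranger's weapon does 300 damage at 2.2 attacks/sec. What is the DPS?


DPS = damage * attack_speed
= 300 * 2.2
= 660.0

660.0 DPS


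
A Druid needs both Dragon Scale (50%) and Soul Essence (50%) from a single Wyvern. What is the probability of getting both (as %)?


For independent events, P(both) = P(A) * P(B)
= 50% * 50%
= 2500 / 100 %
= 25.0%

25.0%


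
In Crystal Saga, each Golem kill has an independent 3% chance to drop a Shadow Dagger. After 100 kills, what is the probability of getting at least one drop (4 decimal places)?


P(at least one) = 1 - P(none) = 1 - (1-p)^n
p = 3/100 = 0.03
1 - p = 0.97
(1 - p)^100 = 0.97^100 = 0.047553
P(at least one) = 1 - 0.047553 = 0.9524

0.9524


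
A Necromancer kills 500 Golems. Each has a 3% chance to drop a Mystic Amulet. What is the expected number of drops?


Expected drops = kills * (drop_rate / 100)
= 500 * (3 / 100)
= 500 * 0.03
= 15.0

15.0 drops


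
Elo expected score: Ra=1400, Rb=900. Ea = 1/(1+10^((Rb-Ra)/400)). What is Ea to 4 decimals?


Elo expected score: Ea = 1/(1 + 10^((Rb-Ra)/400))
Rb - Ra = 900 - 1400 = -500
(Rb-Ra)/400 = -500/400 = -1.25
10^-1.25 = 0.056234
Ea = 1/(1 + 0.056234) = 1/1.056234 = 0.9468

0.9468


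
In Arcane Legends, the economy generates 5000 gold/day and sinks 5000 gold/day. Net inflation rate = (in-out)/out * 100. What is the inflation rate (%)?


Net gold = 5000 - 5000 = 0
Inflation rate = net / sunk * 100 = 0 / 5000 * 100
= 0.0 * 100
= 0.00%

0.00%


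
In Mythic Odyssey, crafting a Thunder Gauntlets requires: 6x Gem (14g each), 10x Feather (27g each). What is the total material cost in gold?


Cost breakdown:
  Gem: 6 * 14 = 84
  Feather: 10 * 27 = 270
Total = 84 + 270 = 354

354 gold


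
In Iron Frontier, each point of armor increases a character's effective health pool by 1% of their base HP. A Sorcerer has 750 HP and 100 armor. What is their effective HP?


EHP = 750 * (1 + 100/100)
= 750 * (1 + 1.0)
= 750 * 2.0
= 1500.0

1500.0 EHP


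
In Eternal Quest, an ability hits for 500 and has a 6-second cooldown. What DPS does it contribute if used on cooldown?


DPS = damage / cooldown
= 500 / 6
= 83.33

83.33 DPS


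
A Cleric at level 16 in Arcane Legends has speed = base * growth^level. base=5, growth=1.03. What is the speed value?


value = base * growth^level
= 5 * 1.03^16
= 5 * 1.604706
= 8.02

8.02 speed


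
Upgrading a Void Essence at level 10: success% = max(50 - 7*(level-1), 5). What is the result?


raw_rate = 50 - 7 * (10 - 1)
= 50 - 7 * 9
= 50 - 63
= -13
Apply floor: max(-13, 5) = 5%

5%


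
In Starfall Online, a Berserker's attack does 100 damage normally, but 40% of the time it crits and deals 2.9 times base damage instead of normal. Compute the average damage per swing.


E[dmg] = base * (1 + crit_chance * (crit_mult - 1))
cc as decimal = 40/100 = 0.4
cm - 1 = 2.9 - 1 = 1.9
Bonus factor = 0.4 * 1.9 = 0.76
Total multiplier = 1 + 0.76 = 1.76
Expected damage = 100 * 1.76 = 176.00

176.00 damage


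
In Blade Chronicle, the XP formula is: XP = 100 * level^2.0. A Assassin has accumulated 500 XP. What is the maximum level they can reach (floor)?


XP = 100 * level^2.0, so level = (XP / 100)^(1/2.0)
= (500 / 100)^(1/2.0)
= 5.0^0.5
= 2.2361
Floor: level = 2

level 2


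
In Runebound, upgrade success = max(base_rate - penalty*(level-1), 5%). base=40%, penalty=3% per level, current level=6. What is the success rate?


raw_rate = 40 - 3 * (6 - 1)
= 40 - 3 * 5
= 40 - 15
= 25
Apply floor: max(25, 5) = 25%

25%


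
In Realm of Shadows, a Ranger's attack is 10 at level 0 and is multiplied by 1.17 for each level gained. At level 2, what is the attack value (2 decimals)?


value = base * growth^level
= 10 * 1.17^2
= 10 * 1.3689
= 13.69

13.69 attack


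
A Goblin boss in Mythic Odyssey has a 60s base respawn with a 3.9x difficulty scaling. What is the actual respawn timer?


Respawn time = base * multiplier
= 60 * 3.9
= 234.0 seconds

234.0 seconds


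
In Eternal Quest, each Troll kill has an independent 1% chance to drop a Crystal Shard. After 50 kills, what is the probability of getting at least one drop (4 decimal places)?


P(at least one) = 1 - P(none) = 1 - (1-p)^n
p = 1/100 = 0.01
1 - p = 0.99
(1 - p)^50 = 0.99^50 = 0.605006
P(at least one) = 1 - 0.605006 = 0.3950

0.3950


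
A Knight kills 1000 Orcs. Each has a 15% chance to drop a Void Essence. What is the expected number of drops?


Expected drops = kills * (drop_rate / 100)
= 1000 * (15 / 100)
= 1000 * 0.15
= 150.0

150.0 drops


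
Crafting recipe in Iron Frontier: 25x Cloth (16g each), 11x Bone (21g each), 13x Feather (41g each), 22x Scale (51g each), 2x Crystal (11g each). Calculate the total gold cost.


Cost breakdown:
  Cloth: 25 * 16 = 400
  Bone: 11 * 21 = 231
  Feather: 13 * 41 = 533
  Scale: 22 * 51 = 1122
  Crystal: 2 * 11 = 22
Total = 400 + 231 + 533 + 1122 + 22 = 2308

2308 gold


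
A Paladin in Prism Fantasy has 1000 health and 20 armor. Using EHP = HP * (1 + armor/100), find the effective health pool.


EHP = 1000 * (1 + 20/100)
= 1000 * (1 + 0.2)
= 1000 * 1.2
= 1200.0

1200.0 EHP


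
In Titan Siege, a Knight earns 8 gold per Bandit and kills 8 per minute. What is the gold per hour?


Gold per minute = 8 * 8 = 64
Gold per hour = 64 * 60 = 3840

3840 gold/hour


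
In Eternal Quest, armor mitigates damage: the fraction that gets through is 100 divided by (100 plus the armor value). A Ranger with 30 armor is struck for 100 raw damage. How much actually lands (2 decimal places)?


actual = 100 * 100 / (100 + 30)
= 100 * 100 / 130
= 10000 / 130
= 76.92

76.92 damage


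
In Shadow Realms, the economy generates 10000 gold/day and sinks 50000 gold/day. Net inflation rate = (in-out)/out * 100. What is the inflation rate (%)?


Net gold = 10000 - 50000 = -40000
Inflation rate = net / sunk * 100 = -40000 / 50000 * 100
= -0.8 * 100
= -80.00%

-80.00%


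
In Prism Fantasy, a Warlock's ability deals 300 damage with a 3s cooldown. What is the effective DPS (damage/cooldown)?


DPS = damage / cooldown
= 300 / 3
= 100.00

100.00 DPS


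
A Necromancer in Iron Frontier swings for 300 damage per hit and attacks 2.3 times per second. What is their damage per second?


DPS = damage * attack_speed
= 300 * 2.3
= 690.0

690.0 DPS


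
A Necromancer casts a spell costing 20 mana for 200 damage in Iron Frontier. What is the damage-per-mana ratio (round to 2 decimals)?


Efficiency = damage / mana
= 200 / 20
= 10.00

10.00 dmg/mana


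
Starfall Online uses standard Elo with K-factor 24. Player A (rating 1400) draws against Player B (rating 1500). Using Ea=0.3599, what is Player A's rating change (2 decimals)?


Elo update: delta = K * (S - Ea), where S = 0.5 (draws)
S - Ea = 0.5 - 0.3599 = 0.1401
Rating change = 24 * 0.1401
= 3.36

3.36 rating points


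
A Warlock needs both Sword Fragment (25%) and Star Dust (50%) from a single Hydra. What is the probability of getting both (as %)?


For independent events, P(both) = P(A) * P(B)
= 25% * 50%
= 1250 / 100 %
= 12.5%

12.5%


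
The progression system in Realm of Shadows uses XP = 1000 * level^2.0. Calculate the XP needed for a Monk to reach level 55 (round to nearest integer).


XP = 1000 * level^2.0
Substitute level = 55:
XP = 1000 * 55^2.0
= 1000 * 3025.0
= 3025000

3025000 XP


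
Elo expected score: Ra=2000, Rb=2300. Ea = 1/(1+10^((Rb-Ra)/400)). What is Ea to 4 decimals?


Elo expected score: Ea = 1/(1 + 10^((Rb-Ra)/400))
Rb - Ra = 2300 - 2000 = 300
(Rb-Ra)/400 = 300/400 = 0.75
10^0.75 = 5.623413
Ea = 1/(1 + 5.623413) = 1/6.623413 = 0.1510

0.1510


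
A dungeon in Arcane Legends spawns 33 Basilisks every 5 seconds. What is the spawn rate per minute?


Spawns per minute = count * (60 / interval)
= 33 * (60 / 5)
= 33 * 12.0
= 396.0

396.0 per minute


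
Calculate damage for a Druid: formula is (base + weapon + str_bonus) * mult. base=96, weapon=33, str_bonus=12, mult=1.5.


Sum base + weapon + str = 96 + 33 + 12 = 141
Multiply by 1.5:
141 * 1.5 = 211.5

211.5 damage


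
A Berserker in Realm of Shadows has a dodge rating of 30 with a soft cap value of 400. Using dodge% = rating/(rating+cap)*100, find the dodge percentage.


dodge% = 30 / (30 + 400) * 100
= 30 / 430 * 100
= 0.069767 * 100
= 6.98%

6.98%


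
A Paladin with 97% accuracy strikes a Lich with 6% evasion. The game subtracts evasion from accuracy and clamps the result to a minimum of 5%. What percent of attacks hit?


accuracy - evasion = 97 - 6 = 91
Apply floor: max(91, 5) = 91
Hit chance = 91%

91%


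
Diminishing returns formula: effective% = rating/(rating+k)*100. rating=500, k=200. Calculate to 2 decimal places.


effective% = rating / (rating + k) * 100
= 500 / (500 + 200) * 100
= 500 / 700 * 100
= 0.714286 * 100
= 71.43%

71.43%


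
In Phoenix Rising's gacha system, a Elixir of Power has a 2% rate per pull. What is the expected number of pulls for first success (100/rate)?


Expected pulls for a geometric distribution = 1/p = 100 / rate%
= 100 / 2
= 50.0

50.0 pulls


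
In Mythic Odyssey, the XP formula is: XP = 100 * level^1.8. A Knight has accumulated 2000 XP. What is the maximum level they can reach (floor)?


XP = 100 * level^1.8, so level = (XP / 100)^(1/1.8)
= (2000 / 100)^(1/1.8)
= 20.0^0.5556
= 5.282
Floor: level = 5

level 5


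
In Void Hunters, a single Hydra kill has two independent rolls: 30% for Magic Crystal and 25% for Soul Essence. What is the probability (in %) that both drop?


For independent events, P(both) = P(A) * P(B)
= 30% * 25%
= 750 / 100 %
= 7.5%

7.5%


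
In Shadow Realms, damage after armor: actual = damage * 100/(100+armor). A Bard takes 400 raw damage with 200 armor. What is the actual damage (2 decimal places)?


actual = 400 * 100 / (100 + 200)
= 400 * 100 / 300
= 40000 / 300
= 133.33

133.33 damage


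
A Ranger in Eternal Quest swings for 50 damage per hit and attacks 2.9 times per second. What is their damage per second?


DPS = damage * attack_speed
= 50 * 2.9
= 145.0

145.0 DPS


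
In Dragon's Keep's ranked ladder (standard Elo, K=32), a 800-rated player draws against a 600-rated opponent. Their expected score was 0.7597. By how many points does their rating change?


Elo update: delta = K * (S - Ea), where S = 0.5 (draws)
S - Ea = 0.5 - 0.7597 = -0.2597
Rating change = 32 * -0.2597
= -8.31

-8.31 rating points


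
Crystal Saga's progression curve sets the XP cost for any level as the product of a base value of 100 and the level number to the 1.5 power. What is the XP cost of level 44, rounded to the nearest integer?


XP = 100 * level^1.5
Substitute level = 44:
XP = 100 * 44^1.5
= 100 * 291.863
= 29186

29186 XP


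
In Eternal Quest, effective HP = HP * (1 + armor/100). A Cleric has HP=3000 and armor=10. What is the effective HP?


EHP = 3000 * (1 + 10/100)
= 3000 * (1 + 0.1)
= 3000 * 1.1
= 3300.0

3300.0 EHP


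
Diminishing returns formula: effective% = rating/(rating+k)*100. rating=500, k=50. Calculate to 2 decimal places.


effective% = rating / (rating + k) * 100
= 500 / (500 + 50) * 100
= 500 / 550 * 100
= 0.909091 * 100
= 90.91%

90.91%


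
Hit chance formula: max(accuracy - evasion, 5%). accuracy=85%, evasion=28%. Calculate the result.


accuracy - evasion = 85 - 28 = 57
Apply floor: max(57, 5) = 57
Hit chance = 57%

57%


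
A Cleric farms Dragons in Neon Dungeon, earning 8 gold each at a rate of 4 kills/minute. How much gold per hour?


Gold per minute = 8 * 4 = 32
Gold per hour = 32 * 60 = 1920

1920 gold/hour


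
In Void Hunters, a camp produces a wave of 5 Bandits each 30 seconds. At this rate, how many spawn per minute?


Spawns per minute = count * (60 / interval)
= 5 * (60 / 30)
= 5 * 2.0
= 10.0

10.0 per minute


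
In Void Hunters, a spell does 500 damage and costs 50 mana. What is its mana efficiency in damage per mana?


Efficiency = damage / mana
= 500 / 50
= 10.00

10.00 dmg/mana


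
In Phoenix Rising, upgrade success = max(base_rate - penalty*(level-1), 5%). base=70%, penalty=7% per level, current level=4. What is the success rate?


raw_rate = 70 - 7 * (4 - 1)
= 70 - 7 * 3
= 70 - 21
= 49
Apply floor: max(49, 5) = 49%

49%


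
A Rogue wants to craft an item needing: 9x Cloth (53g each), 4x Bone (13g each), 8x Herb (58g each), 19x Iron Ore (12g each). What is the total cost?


Cost breakdown:
  Cloth: 9 * 53 = 477
  Bone: 4 * 13 = 52
  Herb: 8 * 58 = 464
  Iron Ore: 19 * 12 = 228
Total = 477 + 52 + 464 + 228 = 1221

1221 gold


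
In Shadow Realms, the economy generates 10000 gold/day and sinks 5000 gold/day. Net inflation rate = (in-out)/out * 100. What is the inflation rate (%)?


Net gold = 10000 - 5000 = 5000
Inflation rate = net / sunk * 100 = 5000 / 5000 * 100
= 1.0 * 100
= 100.00%

100.00%


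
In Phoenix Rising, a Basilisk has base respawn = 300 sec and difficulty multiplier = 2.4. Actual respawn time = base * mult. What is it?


Respawn time = base * multiplier
= 300 * 2.4
= 720.0 seconds

720.0 seconds


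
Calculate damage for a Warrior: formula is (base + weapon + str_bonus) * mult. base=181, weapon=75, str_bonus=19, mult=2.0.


Sum base + weapon + str = 181 + 75 + 19 = 275
Multiply by 2.0:
275 * 2.0 = 550.0

550.0 damage


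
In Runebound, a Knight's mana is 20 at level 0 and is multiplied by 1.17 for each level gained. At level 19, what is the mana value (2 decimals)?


value = base * growth^level
= 20 * 1.17^19
= 20 * 19.748375
= 394.97

394.97 mana


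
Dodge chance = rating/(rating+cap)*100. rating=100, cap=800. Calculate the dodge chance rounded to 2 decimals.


dodge% = 100 / (100 + 800) * 100
= 100 / 900 * 100
= 0.111111 * 100
= 11.11%

11.11%


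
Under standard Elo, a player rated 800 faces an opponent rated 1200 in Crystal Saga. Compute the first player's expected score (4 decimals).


Elo expected score: Ea = 1/(1 + 10^((Rb-Ra)/400))
Rb - Ra = 1200 - 800 = 400
(Rb-Ra)/400 = 400/400 = 1.0
10^1.0 = 10.0
Ea = 1/(1 + 10.0) = 1/11.0 = 0.0909

0.0909


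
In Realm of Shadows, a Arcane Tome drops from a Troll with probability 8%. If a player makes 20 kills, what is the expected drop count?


Expected drops = kills * (drop_rate / 100)
= 20 * (8 / 100)
= 20 * 0.08
= 1.6

1.6 drops


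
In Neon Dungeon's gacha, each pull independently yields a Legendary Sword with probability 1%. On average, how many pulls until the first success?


Expected pulls for a geometric distribution = 1/p = 100 / rate%
= 100 / 1
= 100.0

100.0 pulls


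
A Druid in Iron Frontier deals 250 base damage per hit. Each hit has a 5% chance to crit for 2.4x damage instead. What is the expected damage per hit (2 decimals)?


E[dmg] = base * (1 + crit_chance * (crit_mult - 1))
cc as decimal = 5/100 = 0.05
cm - 1 = 2.4 - 1 = 1.4
Bonus factor = 0.05 * 1.4 = 0.07
Total multiplier = 1 + 0.07 = 1.07
Expected damage = 250 * 1.07 = 267.50

267.50 damage


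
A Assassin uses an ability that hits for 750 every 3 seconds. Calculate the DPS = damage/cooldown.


DPS = damage / cooldown
= 750 / 3
= 250.00

250.00 DPS


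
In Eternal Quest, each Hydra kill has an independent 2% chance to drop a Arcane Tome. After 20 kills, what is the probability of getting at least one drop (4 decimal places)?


P(at least one) = 1 - P(none) = 1 - (1-p)^n
p = 2/100 = 0.02
1 - p = 0.98
(1 - p)^20 = 0.98^20 = 0.667608
P(at least one) = 1 - 0.667608 = 0.3324

0.3324


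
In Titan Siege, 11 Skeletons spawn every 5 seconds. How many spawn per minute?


Spawns per minute = count * (60 / interval)
= 11 * (60 / 5)
= 11 * 12.0
= 132.0

132.0 per minute


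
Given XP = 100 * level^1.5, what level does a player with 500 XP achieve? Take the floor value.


XP = 100 * level^1.5, so level = (XP / 100)^(1/1.5)
= (500 / 100)^(1/1.5)
= 5.0^0.6667
= 2.924
Floor: level = 2

level 2


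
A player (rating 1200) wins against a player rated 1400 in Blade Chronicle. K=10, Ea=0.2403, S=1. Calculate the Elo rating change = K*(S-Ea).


Elo update: delta = K * (S - Ea), where S = 1 (wins)
S - Ea = 1 - 0.2403 = 0.7597
Rating change = 10 * 0.7597
= 7.60

7.60 rating points


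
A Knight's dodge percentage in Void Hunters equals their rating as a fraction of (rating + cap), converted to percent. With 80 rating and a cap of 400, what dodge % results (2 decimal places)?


dodge% = 80 / (80 + 400) * 100
= 80 / 480 * 100
= 0.166667 * 100
= 16.67%

16.67%


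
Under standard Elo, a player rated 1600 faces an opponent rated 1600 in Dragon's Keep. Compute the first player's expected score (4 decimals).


Elo expected score: Ea = 1/(1 + 10^((Rb-Ra)/400))
Rb - Ra = 1600 - 1600 = 0
(Rb-Ra)/400 = 0/400 = 0.0
10^0.0 = 1.0
Ea = 1/(1 + 1.0) = 1/2.0 = 0.5000

0.5000


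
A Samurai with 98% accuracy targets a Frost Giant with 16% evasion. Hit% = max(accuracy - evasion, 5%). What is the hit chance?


accuracy - evasion = 98 - 16 = 82
Apply floor: max(82, 5) = 82
Hit chance = 82%

82%


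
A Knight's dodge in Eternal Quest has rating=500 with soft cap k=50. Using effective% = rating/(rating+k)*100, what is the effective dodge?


effective% = rating / (rating + k) * 100
= 500 / (500 + 50) * 100
= 500 / 550 * 100
= 0.909091 * 100
= 90.91%

90.91%


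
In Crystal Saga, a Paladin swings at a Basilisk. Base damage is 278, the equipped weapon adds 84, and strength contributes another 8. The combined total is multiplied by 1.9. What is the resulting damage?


Sum base + weapon + str = 278 + 84 + 8 = 370
Multiply by 1.9:
370 * 1.9 = 703.0

703.0 damage


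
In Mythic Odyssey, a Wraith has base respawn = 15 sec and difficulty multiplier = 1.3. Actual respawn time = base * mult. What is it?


Respawn time = base * multiplier
= 15 * 1.3
= 19.5 seconds

19.5 seconds


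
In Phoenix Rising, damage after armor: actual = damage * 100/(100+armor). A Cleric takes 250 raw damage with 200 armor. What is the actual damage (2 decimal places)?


actual = 250 * 100 / (100 + 200)
= 250 * 100 / 300
= 25000 / 300
= 83.33

83.33 damage


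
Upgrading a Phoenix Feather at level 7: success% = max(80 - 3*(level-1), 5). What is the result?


raw_rate = 80 - 3 * (7 - 1)
= 80 - 3 * 6
= 80 - 18
= 62
Apply floor: max(62, 5) = 62%

62%


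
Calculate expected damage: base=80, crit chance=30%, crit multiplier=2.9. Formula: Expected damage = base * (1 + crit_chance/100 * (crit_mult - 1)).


E[dmg] = base * (1 + crit_chance * (crit_mult - 1))
cc as decimal = 30/100 = 0.3
cm - 1 = 2.9 - 1 = 1.9
Bonus factor = 0.3 * 1.9 = 0.57
Total multiplier = 1 + 0.57 = 1.57
Expected damage = 80 * 1.57 = 125.60

125.60 damage


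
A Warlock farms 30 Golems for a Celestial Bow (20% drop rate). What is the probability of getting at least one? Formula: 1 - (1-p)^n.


P(at least one) = 1 - P(none) = 1 - (1-p)^n
p = 20/100 = 0.2
1 - p = 0.8
(1 - p)^30 = 0.8^30 = 0.001238
P(at least one) = 1 - 0.001238 = 0.9988

0.9988


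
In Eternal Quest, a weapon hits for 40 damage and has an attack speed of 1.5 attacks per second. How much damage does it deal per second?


DPS = damage * attack_speed
= 40 * 1.5
= 60.0

60.0 DPS


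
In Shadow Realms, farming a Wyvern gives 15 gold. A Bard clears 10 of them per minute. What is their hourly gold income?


Gold per minute = 15 * 10 = 150
Gold per hour = 150 * 60 = 9000

9000 gold/hour


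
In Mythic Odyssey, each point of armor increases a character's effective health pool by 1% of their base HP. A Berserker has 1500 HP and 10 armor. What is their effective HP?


EHP = 1500 * (1 + 10/100)
= 1500 * (1 + 0.1)
= 1500 * 1.1
= 1650.0

1650.0 EHP


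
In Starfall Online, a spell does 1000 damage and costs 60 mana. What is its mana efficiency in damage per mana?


Efficiency = damage / mana
= 1000 / 60
= 16.67

16.67 dmg/mana


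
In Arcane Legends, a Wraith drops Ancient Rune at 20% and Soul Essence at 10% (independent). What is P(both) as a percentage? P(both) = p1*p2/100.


For independent events, P(both) = P(A) * P(B)
= 20% * 10%
= 200 / 100 %
= 2.0%

2.0%


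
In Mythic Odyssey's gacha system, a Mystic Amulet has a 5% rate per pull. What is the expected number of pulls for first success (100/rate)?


Expected pulls for a geometric distribution = 1/p = 100 / rate%
= 100 / 5
= 20.0

20.0 pulls


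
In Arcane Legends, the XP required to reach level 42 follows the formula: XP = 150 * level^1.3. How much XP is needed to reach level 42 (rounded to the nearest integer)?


XP = 150 * level^1.3
Substitute level = 42:
XP = 150 * 42^1.3
= 150 * 128.8914
= 19334

19334 XP


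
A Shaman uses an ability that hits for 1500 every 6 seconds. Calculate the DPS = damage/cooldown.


DPS = damage / cooldown
= 1500 / 6
= 250.00

250.00 DPS


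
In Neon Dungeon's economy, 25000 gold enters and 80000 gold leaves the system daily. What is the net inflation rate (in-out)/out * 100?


Net gold = 25000 - 80000 = -55000
Inflation rate = net / sunk * 100 = -55000 / 80000 * 100
= -0.6875 * 100
= -68.75%

-68.75%


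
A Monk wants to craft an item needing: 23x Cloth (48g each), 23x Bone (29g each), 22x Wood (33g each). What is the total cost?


Cost breakdown:
  Cloth: 23 * 48 = 1104
  Bone: 23 * 29 = 667
  Wood: 22 * 33 = 726
Total = 1104 + 667 + 726 = 2497

2497 gold


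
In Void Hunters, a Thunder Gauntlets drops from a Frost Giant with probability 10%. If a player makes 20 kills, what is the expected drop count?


Expected drops = kills * (drop_rate / 100)
= 20 * (10 / 100)
= 20 * 0.1
= 2.0

2.0 drops


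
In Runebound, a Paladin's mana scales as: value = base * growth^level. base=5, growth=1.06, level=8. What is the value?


value = base * growth^level
= 5 * 1.06^8
= 5 * 1.593848
= 7.97

7.97 mana


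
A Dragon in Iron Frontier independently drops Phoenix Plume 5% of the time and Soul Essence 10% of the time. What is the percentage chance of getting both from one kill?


For independent events, P(both) = P(A) * P(B)
= 5% * 10%
= 50 / 100 %
= 0.5%

0.5%


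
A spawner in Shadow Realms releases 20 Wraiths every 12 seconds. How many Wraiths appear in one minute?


Spawns per minute = count * (60 / interval)
= 20 * (60 / 12)
= 20 * 5.0
= 100.0

100.0 per minute


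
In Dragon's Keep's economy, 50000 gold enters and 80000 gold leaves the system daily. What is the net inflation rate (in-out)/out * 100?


Net gold = 50000 - 80000 = -30000
Inflation rate = net / sunk * 100 = -30000 / 80000 * 100
= -0.375 * 100
= -37.50%

-37.50%
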